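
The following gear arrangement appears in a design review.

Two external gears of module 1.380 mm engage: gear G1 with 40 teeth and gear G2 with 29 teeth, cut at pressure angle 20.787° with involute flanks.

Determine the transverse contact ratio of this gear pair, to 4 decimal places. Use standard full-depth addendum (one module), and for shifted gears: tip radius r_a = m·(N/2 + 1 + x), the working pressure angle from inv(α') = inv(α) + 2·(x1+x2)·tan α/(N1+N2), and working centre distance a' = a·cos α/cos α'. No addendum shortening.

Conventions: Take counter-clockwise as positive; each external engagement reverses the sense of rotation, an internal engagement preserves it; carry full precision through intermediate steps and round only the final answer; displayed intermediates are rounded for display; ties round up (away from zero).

recognized (one external pair, fixed centres): single-mesh tooth geometry, m = 1.380, N1 = 40, N2 = 29
base radii: r_b1 = 25.803412, r_b2 = 18.707474
tip radii: r_a1 = 28.980000, r_a2 = 21.390000
no profile shift: α' = α, a' = a
action lengths: √(r_a1²−r_b1²) = 13.191829, √(r_a2²−r_b2²) = 10.371236
base pitch p_b = π·m·cos α = 4.053190
CR = (13.191829 + 10.371236 − 47.610000·sin 20.78700°)/4.053190 = 1.644759
contact ratio ≈ 1.6448

1.6448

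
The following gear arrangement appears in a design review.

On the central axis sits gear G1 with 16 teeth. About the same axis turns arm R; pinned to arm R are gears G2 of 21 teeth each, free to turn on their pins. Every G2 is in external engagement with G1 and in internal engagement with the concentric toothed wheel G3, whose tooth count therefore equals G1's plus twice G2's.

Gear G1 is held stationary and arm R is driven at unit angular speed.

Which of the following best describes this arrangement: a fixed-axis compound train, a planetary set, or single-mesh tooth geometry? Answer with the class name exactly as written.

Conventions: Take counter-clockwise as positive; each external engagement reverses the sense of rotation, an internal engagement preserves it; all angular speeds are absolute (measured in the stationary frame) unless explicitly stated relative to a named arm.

class = planetary set [G3 = 16+2·21 = 58; Willis about the carrier]
classification: planetary set

planetary set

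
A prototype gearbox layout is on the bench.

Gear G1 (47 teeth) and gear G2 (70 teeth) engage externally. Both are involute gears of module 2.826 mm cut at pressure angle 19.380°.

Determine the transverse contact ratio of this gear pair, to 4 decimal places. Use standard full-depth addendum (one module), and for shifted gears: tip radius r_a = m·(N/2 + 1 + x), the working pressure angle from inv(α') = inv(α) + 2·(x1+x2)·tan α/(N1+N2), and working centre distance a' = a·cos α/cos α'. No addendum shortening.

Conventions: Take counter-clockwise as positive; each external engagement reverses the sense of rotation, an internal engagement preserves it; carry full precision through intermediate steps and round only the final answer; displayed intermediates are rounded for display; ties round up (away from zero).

1.8113

topology: single-mesh involute geometry — m = 2.826, 47T/70T pair
base radii: r_b1 = 62.648056, r_b2 = 93.305616
tip radii: r_a1 = 69.237000, r_a2 = 101.736000
no profile shift: α' = α, a' = a
action lengths: √(r_a1²−r_b1²) = 29.478521, √(r_a2²−r_b2²) = 40.549671
base pitch p_b = π·m·cos α = 8.375092
CR = (29.478521 + 40.549671 − 165.321000·sin 19.38000°)/8.375092 = 1.811254
contact ratio ≈ 1.8113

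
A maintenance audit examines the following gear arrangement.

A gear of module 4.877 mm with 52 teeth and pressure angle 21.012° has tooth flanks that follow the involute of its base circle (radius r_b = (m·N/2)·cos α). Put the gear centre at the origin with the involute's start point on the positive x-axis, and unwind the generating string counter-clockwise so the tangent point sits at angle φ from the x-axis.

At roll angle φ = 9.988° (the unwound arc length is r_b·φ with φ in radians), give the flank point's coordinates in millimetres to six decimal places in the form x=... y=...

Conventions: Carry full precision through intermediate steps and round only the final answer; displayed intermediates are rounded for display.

topology: single-mesh involute geometry — m = 4.877, N = 52
pitch radius r_p = m·N/2 = 4.877·52/2 = 126.802000
base radius r_b = r_p·cos α = 126.802000·cos 21.012° = 118.370345
roll angle φ = 9.988° = 0.17432349 rad
x = r_b·(cos φ + φ·sin φ) = 120.155264
y = r_b·(sin φ − φ·cos φ) = 0.208386

x=120.155264 y=0.208386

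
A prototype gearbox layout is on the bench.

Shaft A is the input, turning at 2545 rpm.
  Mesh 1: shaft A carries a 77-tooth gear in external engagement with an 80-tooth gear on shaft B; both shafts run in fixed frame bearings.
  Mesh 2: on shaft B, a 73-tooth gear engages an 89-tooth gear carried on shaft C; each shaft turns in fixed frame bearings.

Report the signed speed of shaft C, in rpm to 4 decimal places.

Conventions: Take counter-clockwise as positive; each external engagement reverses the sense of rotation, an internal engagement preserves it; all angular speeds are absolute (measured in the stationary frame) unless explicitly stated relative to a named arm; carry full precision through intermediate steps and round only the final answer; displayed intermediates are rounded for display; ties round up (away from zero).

recognized (3 fixed axles, 2 meshes): fixed-axis compound train
mesh 1 [77T→80T]: ω = 2545.0000×77/80 = 2449.5625 rpm, sense flips to −
mesh 2 [73T→89T]: ω = 2449.5625×73/89 = 2009.1917 rpm, sense flips to +
signed output speed = +2009.1917 rpm

+2009.1917 rpm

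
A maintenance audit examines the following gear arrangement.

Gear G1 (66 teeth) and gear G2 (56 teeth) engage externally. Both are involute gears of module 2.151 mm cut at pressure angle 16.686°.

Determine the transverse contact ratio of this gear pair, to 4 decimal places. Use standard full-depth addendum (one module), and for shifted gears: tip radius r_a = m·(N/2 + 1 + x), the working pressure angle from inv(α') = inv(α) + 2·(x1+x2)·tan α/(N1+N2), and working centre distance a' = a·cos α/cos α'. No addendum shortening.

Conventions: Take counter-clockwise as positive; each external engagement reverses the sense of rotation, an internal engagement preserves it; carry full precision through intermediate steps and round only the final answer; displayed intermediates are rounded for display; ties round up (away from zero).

recognized (one external pair, fixed centres): single-mesh tooth geometry, m = 2.151, N1 = 66, N2 = 56
base radii: r_b1 = 67.994096, r_b2 = 57.691960
tip radii: r_a1 = 73.134000, r_a2 = 62.379000
no profile shift: α' = α, a' = a
action lengths: √(r_a1²−r_b1²) = 26.932969, √(r_a2²−r_b2²) = 23.722929
base pitch p_b = π·m·cos α = 6.473023
CR = (26.932969 + 23.722929 − 131.211000·sin 16.68600°)/6.473023 = 2.005515
contact ratio ≈ 2.0055

2.0055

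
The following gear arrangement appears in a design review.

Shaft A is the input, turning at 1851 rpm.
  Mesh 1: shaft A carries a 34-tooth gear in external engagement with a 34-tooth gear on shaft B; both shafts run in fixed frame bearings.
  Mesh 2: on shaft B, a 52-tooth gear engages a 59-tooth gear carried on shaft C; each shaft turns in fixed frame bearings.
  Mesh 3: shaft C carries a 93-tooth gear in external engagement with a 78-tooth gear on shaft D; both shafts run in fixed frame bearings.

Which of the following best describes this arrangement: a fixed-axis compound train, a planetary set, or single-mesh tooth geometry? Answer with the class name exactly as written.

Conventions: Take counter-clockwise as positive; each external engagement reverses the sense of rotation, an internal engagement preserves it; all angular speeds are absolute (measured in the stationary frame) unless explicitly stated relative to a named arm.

topology: fixed-axis compound train — 3 meshes, A→D
classification: fixed-axis compound train

fixed-axis compound train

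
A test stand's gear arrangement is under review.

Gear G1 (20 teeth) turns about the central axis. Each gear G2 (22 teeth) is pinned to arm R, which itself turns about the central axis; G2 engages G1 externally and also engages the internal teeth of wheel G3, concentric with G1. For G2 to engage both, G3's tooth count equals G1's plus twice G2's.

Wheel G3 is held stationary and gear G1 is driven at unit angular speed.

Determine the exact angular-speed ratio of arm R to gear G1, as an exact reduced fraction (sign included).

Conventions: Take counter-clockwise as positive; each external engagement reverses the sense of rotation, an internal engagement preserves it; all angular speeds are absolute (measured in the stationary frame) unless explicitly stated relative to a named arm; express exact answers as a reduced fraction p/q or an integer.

5/21

planetary set (20T centre, 22T on arm, 64T internal) — Willis relation
ring teeth: 20 + 2·22 = 64
20(ω_sun−ω_arm) = −64(ω_ring−ω_arm),  ω_ring = 0, ω_sun = 1
20(1−ω_arm) = −64(0−ω_arm)  ⇒  84·ω_arm = 20  ⇒  ω_arm = 5/21
ω_out/ω_in = 5/21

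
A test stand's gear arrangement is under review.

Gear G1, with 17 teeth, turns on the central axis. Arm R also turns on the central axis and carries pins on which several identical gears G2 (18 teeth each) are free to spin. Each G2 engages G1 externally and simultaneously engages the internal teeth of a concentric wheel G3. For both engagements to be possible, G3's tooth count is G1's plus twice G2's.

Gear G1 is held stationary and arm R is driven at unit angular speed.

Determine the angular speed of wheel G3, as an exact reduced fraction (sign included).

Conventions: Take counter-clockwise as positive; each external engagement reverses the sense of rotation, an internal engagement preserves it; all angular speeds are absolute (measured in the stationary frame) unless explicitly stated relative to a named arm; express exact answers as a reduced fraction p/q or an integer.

70/53

topology: planetary set — G1 17T / G2 18T / G3 53T, arm = carrier (Willis)
ring teeth: 17 + 2·18 = 53
17(ω_sun−ω_arm) = −53(ω_ring−ω_arm),  ω_sun = 0, ω_arm = 1
ω_ring = 1 − (17/53)(0−1) = 70/53
exact speed ratio = 70/53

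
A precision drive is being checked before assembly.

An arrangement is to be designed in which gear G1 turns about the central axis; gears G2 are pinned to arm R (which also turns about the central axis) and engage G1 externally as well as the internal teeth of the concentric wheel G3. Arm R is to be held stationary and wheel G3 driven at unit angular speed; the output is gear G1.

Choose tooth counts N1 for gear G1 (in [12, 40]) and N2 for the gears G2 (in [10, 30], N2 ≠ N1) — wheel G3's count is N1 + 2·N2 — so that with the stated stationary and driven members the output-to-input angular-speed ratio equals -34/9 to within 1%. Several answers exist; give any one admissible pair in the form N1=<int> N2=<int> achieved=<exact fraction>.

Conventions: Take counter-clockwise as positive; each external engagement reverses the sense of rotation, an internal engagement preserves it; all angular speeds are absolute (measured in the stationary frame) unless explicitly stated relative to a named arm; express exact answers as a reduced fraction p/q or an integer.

topology: planetary set — design target -34/9, arm = carrier (Willis)
Willis with ω_arm = 0: ω_sun/ω_ring = −N3/N1; set equal to -34/9  ⇒  N3/N1 = −(-34/9) = 34/9
N3 = N1 + 2·N2  ⇒  N2/N1 = (N3/N1 − 1)/2 = (34/9 − 1)/2 = 25/18
smallest multiple with N1 ≥ 12 and N2 ≥ 10: k = 1  ⇒  N1 = 1·18 = 18, N2 = 1·25 = 25 (N1 ≤ 40, N2 ≤ 30, N2 ≠ N1 ✓), N3 = 18 + 2·25 = 68
check: −N3/N1 with N1 = 18, N3 = 68 gives -34/9; |achieved − target| = 0 ≤ 17/450 ✓

N1=18 N2=25 achieved=-34/9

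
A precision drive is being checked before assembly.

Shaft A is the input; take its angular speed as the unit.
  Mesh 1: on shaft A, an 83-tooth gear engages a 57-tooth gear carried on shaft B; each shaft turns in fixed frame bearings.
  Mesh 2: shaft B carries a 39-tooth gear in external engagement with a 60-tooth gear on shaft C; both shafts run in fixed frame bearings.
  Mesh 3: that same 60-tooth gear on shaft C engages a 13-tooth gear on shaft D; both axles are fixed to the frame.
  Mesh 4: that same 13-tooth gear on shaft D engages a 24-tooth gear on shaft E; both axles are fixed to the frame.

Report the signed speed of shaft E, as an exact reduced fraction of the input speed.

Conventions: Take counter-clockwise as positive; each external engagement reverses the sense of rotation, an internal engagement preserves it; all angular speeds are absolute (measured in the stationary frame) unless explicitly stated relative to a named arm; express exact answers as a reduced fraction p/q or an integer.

4-mesh fixed-axis compound train (all bearings frame-fixed)
mesh 1 [83T→57T]: |ω|/ω_in = 1×83/57 = 83/57, sense flips to −
mesh 2 [39T→60T]: |ω|/ω_in = (83/57)×39/60 = 1079/1140, sense flips to +
mesh 3 [60T→13T]: |ω|/ω_in = (1079/1140)×60/13 = 83/19, sense flips to −
mesh 4 [13T→24T]: |ω|/ω_in = (83/19)×13/24 = 1079/456, sense flips to +
signed output speed (× input speed) = 1079/456

1079/456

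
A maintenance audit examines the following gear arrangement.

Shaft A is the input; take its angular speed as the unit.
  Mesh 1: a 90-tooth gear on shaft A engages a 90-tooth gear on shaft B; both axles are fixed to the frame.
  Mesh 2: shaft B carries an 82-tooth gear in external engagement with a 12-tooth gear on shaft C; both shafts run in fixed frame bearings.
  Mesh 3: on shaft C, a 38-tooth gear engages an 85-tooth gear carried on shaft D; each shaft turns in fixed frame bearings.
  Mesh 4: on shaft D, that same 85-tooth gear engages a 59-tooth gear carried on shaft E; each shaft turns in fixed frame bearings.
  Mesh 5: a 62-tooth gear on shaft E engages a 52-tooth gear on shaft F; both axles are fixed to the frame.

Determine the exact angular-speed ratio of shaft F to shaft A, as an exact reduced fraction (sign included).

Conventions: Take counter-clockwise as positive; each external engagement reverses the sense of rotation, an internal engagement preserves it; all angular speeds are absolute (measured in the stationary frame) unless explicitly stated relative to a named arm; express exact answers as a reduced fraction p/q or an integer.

class = fixed-axis compound train [5 meshes; 5 ratios multiply, 5 sense flips]
mesh 1 [90T→90T]: running ratio 1, sense −
mesh 2 [82T→12T]: running ratio 41/6, sense +
mesh 3 [38T→85T]: running ratio 779/255, sense −
mesh 4 [85T→59T]: running ratio 779/177, sense +
mesh 5 [62T→52T]: running ratio 24149/4602, sense −
ω_out/ω_in = -24149/4602

-24149/4602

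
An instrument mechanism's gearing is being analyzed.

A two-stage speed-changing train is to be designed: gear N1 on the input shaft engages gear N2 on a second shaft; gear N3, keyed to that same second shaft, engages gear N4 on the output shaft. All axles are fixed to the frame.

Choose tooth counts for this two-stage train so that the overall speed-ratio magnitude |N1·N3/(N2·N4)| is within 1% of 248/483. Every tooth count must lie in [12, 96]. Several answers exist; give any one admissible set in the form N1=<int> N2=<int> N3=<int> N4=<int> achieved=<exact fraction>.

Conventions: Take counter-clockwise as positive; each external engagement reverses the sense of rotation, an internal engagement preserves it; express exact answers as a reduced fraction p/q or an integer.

N1=16 N2=14 N3=31 N4=69 achieved=248/483

topology: fixed-axis compound train — 2 stages, target 248/483
target = 248/483 in lowest terms: an exact hit needs N1·N3 = k·248 and N2·N4 = k·483 for one integer k, every count in [12, 96]; additionally prefer no 1:1 stage (N1 ≠ N2, N3 ≠ N4)
k = 1: no 1:1-free in-range split of k·248 and k·483 into factor pairs; take k = 2
k = 2: N1·N3 = 496 = 16·31, N2·N4 = 966 = 14·69
achieved = 16·31/(14·69) = 248/483; |achieved − target| = 0 ≤ 62/12075 ✓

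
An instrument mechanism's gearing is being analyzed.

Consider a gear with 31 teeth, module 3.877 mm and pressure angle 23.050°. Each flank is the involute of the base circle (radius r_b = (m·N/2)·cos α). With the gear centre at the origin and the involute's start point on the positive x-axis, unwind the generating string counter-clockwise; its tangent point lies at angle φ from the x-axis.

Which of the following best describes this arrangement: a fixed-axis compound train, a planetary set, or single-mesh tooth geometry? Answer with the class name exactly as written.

class = single-mesh tooth geometry [base-circle involute, m = 3.877, 31T]
classification: single-mesh tooth geometry

single-mesh tooth geometry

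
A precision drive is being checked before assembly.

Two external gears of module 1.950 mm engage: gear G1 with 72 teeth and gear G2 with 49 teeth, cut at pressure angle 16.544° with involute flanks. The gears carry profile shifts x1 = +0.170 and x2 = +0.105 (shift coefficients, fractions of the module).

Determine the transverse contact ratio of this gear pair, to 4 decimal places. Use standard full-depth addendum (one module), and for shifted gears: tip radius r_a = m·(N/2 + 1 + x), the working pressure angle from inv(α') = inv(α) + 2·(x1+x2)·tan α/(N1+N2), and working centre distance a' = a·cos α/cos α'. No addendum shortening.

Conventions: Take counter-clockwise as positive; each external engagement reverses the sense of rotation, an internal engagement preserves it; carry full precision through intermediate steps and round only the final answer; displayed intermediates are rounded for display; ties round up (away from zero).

class = single-mesh tooth geometry [involute pair 72T × 49T, m = 1.950]
base radii: r_b1 = 67.293814, r_b2 = 45.797179
tip radii: r_a1 = 72.481500, r_a2 = 49.929750
inv(α') = inv(16.544°) + 2·(+0.170+0.105)·tan α/(72+49) = 0.00965196  ⇒  α' = 17.37561°
a' = a·cos α / cos α' = 117.9750·cos 16.544°/cos 17.37561° = 118.498362
action lengths: √(r_a1²−r_b1²) = 26.927874, √(r_a2²−r_b2²) = 19.889653
base pitch p_b = π·m·cos α = 5.872493
CR = (26.927874 + 19.889653 − 118.498362·sin 17.37561°)/5.872493 = 1.946334
contact ratio ≈ 1.9463

1.9463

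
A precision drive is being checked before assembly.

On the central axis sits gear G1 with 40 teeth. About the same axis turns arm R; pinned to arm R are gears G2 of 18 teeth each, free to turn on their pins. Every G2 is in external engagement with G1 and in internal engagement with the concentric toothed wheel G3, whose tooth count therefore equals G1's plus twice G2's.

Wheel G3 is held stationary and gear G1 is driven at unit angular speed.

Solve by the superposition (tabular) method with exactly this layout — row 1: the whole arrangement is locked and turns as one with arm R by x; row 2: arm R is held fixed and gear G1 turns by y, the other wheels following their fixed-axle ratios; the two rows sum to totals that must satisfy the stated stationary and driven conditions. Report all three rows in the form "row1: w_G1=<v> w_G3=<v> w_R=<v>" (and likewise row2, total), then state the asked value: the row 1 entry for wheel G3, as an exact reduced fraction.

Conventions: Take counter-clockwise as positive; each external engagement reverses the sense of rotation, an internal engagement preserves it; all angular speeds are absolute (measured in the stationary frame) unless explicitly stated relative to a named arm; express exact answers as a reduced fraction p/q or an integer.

class = planetary set [G3 = 40+2·18 = 76; Willis about the carrier]
row 1 (train locked, turned with arm): all members turn x
row 2 (arm held, sun turns y): ω_ring = −(40/76)·y, ω_arm = 0
boundary: total ω_ring = x − (40/76)·y = 0 and total ω_sun = x + y = 1  ⇒  y = 19/29, x = 10/29
row 2 ring = −(40/76)·19/29 = -10/29
totals (row 1 + row 2): sun 10/29 + 19/29 = 1, ring 10/29 + (-10/29) = 0, arm 10/29 + 0 = 10/29
asked cell (row1, ring) = 10/29

row1: w_G1=10/29 w_G3=10/29 w_R=10/29
row2: w_G1=19/29 w_G3=-10/29 w_R=0
total: w_G1=1 w_G3=0 w_R=10/29
asked value: 10/29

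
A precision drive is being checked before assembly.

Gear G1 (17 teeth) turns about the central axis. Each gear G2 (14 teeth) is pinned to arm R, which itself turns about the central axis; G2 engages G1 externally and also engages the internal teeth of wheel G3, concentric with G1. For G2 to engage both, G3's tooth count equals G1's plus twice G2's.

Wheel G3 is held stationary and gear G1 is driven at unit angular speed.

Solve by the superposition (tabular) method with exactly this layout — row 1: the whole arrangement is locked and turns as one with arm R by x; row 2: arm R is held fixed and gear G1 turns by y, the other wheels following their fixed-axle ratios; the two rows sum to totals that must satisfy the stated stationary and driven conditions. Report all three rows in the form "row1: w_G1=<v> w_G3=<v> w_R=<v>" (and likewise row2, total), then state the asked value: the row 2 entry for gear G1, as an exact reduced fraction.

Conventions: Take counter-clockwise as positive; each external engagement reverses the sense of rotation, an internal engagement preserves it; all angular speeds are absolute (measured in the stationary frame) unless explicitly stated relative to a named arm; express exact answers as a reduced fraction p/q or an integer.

row1: w_G1=17/62 w_G3=17/62 w_R=17/62
row2: w_G1=45/62 w_G3=-17/62 w_R=0
total: w_G1=1 w_G3=0 w_R=17/62
asked value: 45/62

topology: planetary set — G1 17T / G2 14T / G3 45T, arm = carrier (Willis)
row 1: whole set turns with the arm by x
row 2 — arm fixed, fixed-axis ratios: sun y, ring −(17/45)·y, arm 0
boundary: total ω_ring = x − (17/45)·y = 0 and total ω_sun = x + y = 1  ⇒  y = 45/62, x = 17/62
row 2 ring = −(17/45)·45/62 = -17/62
totals (row 1 + row 2): sun 17/62 + 45/62 = 1, ring 17/62 + (-17/62) = 0, arm 17/62 + 0 = 17/62
asked cell (row2, sun) = 45/62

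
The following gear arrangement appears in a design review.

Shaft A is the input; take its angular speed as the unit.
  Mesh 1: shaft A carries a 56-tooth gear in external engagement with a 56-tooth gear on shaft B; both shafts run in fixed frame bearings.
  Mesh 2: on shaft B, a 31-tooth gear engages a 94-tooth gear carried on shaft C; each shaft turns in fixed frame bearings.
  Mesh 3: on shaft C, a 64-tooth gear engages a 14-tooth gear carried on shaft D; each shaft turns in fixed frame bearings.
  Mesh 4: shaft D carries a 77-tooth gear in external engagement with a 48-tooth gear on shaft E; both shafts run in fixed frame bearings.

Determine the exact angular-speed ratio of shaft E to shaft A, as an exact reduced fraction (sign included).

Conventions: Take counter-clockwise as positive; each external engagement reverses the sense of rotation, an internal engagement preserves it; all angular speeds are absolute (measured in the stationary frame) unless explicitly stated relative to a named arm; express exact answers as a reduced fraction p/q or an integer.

341/141

class = fixed-axis compound train [4 meshes; 4 ratios multiply, 4 sense flips]
mesh 1 [56T→56T]: running ratio 1, sense −
mesh 2 [31T→94T]: running ratio 31/94, sense +
mesh 3 [64T→14T]: running ratio 496/329, sense −
mesh 4 [77T→48T]: running ratio 341/141, sense +
ω_out/ω_in = 341/141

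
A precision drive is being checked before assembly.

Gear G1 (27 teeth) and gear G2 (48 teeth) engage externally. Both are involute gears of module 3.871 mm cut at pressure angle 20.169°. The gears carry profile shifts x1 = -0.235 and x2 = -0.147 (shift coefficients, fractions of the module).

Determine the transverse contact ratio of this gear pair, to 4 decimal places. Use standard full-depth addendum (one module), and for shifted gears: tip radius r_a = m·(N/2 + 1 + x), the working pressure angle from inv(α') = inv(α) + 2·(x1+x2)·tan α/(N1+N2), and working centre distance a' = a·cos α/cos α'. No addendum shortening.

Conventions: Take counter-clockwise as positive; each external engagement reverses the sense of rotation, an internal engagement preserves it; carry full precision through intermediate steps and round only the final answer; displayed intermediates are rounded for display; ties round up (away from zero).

1.8044

single-mesh involute tooth geometry (27T engaging 48T at module 3.871)
base radii: r_b1 = 49.053994, r_b2 = 87.207100
tip radii: r_a1 = 55.219815, r_a2 = 96.205963
inv(α') = inv(20.169°) + 2·(-0.235-0.147)·tan α/(27+48) = 0.01155702  ⇒  α' = 18.42166°
a' = a·cos α / cos α' = 145.1625·cos 20.169°/cos 18.42166° = 143.620702
action lengths: √(r_a1²−r_b1²) = 25.356137, √(r_a2²−r_b2²) = 40.626458
base pitch p_b = π·m·cos α = 11.415383
CR = (25.356137 + 40.626458 − 143.620702·sin 18.42166°)/11.415383 = 1.804350
contact ratio ≈ 1.8044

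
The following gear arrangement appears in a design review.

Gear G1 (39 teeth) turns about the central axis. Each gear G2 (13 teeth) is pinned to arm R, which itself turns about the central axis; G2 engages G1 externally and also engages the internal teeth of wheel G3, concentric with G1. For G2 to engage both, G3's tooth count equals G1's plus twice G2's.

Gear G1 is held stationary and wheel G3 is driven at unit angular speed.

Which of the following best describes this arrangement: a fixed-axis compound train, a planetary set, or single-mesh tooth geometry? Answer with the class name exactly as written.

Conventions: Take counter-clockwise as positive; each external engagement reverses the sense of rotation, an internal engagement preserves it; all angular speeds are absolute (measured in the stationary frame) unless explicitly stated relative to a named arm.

planetary set

topology: planetary set — G1 39T / G2 13T / G3 65T, arm = carrier (Willis)
classification: planetary set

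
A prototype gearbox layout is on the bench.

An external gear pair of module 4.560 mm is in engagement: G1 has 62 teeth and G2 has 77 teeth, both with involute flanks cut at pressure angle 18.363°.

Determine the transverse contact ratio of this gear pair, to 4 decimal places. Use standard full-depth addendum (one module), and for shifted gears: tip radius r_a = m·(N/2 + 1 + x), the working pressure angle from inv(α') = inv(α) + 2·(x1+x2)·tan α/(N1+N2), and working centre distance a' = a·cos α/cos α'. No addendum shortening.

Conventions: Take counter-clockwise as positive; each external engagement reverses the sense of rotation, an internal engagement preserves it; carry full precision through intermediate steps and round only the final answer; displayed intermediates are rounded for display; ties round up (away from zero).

topology: single-mesh involute geometry — m = 4.560, 62T/77T pair
base radii: r_b1 = 134.161899, r_b2 = 166.620424
tip radii: r_a1 = 145.920000, r_a2 = 180.120000
no profile shift: α' = α, a' = a
action lengths: √(r_a1²−r_b1²) = 57.386681, √(r_a2²−r_b2²) = 68.416729
base pitch p_b = π·m·cos α = 13.596195
CR = (57.386681 + 68.416729 − 316.920000·sin 18.36300°)/13.596195 = 1.909515
contact ratio ≈ 1.9095

1.9095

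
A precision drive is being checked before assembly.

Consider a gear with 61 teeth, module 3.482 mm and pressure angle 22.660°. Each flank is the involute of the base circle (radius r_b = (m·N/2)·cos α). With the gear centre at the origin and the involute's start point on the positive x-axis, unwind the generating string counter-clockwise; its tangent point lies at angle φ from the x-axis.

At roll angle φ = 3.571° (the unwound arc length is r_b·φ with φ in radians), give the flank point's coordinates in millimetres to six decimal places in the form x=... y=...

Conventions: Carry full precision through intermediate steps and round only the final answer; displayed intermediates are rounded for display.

x=98.193217 y=0.007906

topology: single-mesh involute geometry — m = 3.482, N = 61
pitch radius r_p = m·N/2 = 3.482·61/2 = 106.201000
base radius r_b = r_p·cos α = 106.201000·cos 22.660° = 98.003056
roll angle φ = 3.571° = 0.06232571 rad
x = r_b·(cos φ + φ·sin φ) = 98.193217
y = r_b·(sin φ − φ·cos φ) = 0.007906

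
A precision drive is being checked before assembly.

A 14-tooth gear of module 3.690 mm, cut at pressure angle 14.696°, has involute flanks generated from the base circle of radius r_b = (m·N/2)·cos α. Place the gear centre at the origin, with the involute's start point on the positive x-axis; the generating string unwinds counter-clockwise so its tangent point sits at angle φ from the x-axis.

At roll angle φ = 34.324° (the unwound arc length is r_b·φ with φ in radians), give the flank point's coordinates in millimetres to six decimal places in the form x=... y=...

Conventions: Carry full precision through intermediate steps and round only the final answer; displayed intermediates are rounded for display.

x=29.074006 y=1.727097

class = single-mesh tooth geometry [base-circle involute, m = 3.690, 14T]
pitch radius r_p = m·N/2 = 3.690·14/2 = 25.830000
base radius r_b = r_p·cos α = 25.830000·cos 14.696° = 24.984984
roll angle φ = 34.324° = 0.59906681 rad
x = r_b·(cos φ + φ·sin φ) = 29.074006
y = r_b·(sin φ − φ·cos φ) = 1.727097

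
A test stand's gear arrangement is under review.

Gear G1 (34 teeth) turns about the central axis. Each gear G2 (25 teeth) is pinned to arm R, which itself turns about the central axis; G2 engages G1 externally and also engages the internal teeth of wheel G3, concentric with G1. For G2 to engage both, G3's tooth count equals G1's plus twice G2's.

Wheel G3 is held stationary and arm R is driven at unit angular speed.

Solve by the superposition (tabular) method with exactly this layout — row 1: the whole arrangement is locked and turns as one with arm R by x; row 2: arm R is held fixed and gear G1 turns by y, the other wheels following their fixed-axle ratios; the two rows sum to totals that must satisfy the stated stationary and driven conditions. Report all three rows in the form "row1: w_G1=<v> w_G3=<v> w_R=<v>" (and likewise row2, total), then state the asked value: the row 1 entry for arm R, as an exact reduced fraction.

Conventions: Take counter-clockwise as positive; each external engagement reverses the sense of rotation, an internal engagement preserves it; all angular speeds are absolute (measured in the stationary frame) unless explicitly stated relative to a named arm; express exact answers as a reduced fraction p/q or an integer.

planetary set (34T centre, 25T on arm, 84T internal) — Willis relation
row 1 (train locked, turned with arm): all members turn x
row 2: sun turns y, ring = −(34/84)·y, arm 0
boundary: total ω_ring = x − (34/84)·y = 0 and total ω_arm = x = 1  ⇒  y = 42/17, x = 1
row 2 ring = −(34/84)·42/17 = -1
totals (row 1 + row 2): sun 1 + 42/17 = 59/17, ring 1 + (-1) = 0, arm 1 + 0 = 1
asked cell (row1, arm) = 1

row1: w_G1=1 w_G3=1 w_R=1
row2: w_G1=42/17 w_G3=-1 w_R=0
total: w_G1=59/17 w_G3=0 w_R=1
asked value: 1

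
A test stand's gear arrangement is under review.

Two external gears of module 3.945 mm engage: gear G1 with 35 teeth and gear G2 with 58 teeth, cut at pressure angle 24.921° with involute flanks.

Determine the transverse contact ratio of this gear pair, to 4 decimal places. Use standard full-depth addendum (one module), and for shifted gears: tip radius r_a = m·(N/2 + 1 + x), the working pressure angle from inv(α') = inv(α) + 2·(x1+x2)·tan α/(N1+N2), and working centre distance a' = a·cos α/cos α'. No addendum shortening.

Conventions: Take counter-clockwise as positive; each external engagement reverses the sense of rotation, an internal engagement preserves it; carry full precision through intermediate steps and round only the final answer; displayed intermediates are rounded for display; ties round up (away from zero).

single-mesh involute tooth geometry (35T engaging 58T at module 3.945)
base radii: r_b1 = 62.609393, r_b2 = 103.752709
tip radii: r_a1 = 72.982500, r_a2 = 118.350000
no profile shift: α' = α, a' = a
action lengths: √(r_a1²−r_b1²) = 37.503456, √(r_a2²−r_b2²) = 56.939423
base pitch p_b = π·m·cos α = 11.239612
CR = (37.503456 + 56.939423 − 183.442500·sin 24.92100°)/11.239612 = 1.525501
contact ratio ≈ 1.5255

1.5255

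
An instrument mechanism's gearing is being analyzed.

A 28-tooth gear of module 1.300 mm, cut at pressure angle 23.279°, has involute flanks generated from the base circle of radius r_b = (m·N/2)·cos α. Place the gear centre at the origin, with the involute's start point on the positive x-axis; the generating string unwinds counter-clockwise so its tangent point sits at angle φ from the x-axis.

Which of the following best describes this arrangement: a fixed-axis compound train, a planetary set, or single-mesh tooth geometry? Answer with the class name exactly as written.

single-mesh involute tooth geometry (28T wheel at module 1.300)
classification: single-mesh tooth geometry

single-mesh tooth geometry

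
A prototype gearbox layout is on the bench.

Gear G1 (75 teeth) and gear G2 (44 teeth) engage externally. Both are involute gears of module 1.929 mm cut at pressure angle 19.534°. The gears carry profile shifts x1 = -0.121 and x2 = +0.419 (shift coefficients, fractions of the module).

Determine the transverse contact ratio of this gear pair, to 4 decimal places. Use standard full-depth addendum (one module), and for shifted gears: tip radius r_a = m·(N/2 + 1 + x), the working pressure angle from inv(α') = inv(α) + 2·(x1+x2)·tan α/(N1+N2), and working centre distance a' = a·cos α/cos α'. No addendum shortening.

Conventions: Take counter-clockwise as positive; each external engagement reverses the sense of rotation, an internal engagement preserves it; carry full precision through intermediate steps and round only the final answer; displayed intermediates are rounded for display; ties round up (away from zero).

1.7224

recognized (one external pair, fixed centres): single-mesh tooth geometry, m = 1.929, N1 = 75, N2 = 44
base radii: r_b1 = 68.173988, r_b2 = 39.995406
tip radii: r_a1 = 74.033091, r_a2 = 45.175251
inv(α') = inv(19.534°) + 2·(-0.121+0.419)·tan α/(75+44) = 0.01563084  ⇒  α' = 20.30897°
a' = a·cos α / cos α' = 114.7755·cos 19.534°/cos 20.30897° = 115.339524
action lengths: √(r_a1²−r_b1²) = 28.865307, √(r_a2²−r_b2²) = 21.004066
base pitch p_b = π·m·cos α = 5.711331
CR = (28.865307 + 21.004066 − 115.339524·sin 20.30897°)/5.711331 = 1.722372
contact ratio ≈ 1.7224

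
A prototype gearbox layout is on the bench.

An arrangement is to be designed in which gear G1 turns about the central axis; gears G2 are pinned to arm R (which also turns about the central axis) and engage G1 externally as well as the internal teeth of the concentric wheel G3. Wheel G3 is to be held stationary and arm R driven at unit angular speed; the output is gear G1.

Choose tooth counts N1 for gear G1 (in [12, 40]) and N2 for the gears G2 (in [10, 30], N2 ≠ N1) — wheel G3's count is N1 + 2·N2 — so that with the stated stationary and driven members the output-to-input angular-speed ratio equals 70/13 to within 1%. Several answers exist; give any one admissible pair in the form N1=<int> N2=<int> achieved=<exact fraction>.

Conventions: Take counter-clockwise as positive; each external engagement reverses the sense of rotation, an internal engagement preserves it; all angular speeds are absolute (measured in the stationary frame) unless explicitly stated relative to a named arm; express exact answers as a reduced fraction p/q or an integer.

topology: planetary set — design target 70/13, arm = carrier (Willis)
Willis with ω_ring = 0: ω_sun/ω_arm = (N1+N3)/N1; set equal to 70/13  ⇒  N3/N1 = 70/13 − 1 = 57/13
N3 = N1 + 2·N2  ⇒  N2/N1 = (N3/N1 − 1)/2 = (57/13 − 1)/2 = 22/13
smallest multiple with N1 ≥ 12 and N2 ≥ 10: k = 1  ⇒  N1 = 1·13 = 13, N2 = 1·22 = 22 (N1 ≤ 40, N2 ≤ 30, N2 ≠ N1 ✓), N3 = 13 + 2·22 = 57
check: (N1+N3)/N1 with N1 = 13, N3 = 57 gives 70/13; |achieved − target| = 0 ≤ 7/130 ✓

N1=13 N2=22 achieved=70/13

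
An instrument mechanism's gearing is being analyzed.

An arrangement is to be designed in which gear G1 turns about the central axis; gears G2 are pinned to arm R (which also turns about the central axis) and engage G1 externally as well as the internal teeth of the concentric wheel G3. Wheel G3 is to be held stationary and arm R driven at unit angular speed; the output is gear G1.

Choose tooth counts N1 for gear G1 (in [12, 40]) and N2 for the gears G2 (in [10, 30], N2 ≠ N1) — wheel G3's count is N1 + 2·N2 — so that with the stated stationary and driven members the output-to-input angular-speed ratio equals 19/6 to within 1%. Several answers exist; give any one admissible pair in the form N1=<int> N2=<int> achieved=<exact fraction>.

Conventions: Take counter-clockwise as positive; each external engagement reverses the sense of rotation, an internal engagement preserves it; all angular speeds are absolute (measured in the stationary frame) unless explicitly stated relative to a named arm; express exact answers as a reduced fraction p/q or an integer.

N1=24 N2=14 achieved=19/6

design class (target 19/6): planetary set
Willis with ω_ring = 0: ω_sun/ω_arm = (N1+N3)/N1; set equal to 19/6  ⇒  N3/N1 = 19/6 − 1 = 13/6
N3 = N1 + 2·N2  ⇒  N2/N1 = (N3/N1 − 1)/2 = (13/6 − 1)/2 = 7/12
smallest multiple with N1 ≥ 12 and N2 ≥ 10: k = 2  ⇒  N1 = 2·12 = 24, N2 = 2·7 = 14 (N1 ≤ 40, N2 ≤ 30, N2 ≠ N1 ✓), N3 = 24 + 2·14 = 52
check: (N1+N3)/N1 with N1 = 24, N3 = 52 gives 19/6; |achieved − target| = 0 ≤ 19/600 ✓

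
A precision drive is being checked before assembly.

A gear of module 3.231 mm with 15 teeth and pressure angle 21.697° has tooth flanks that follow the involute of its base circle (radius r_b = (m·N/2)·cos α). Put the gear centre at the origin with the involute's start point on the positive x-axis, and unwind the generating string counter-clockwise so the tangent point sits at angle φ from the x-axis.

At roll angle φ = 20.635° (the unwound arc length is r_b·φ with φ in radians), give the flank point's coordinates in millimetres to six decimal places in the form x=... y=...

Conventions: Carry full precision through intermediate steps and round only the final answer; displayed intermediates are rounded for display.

x=23.928885 y=0.346071

class = single-mesh tooth geometry [base-circle involute, m = 3.231, 15T]
pitch radius r_p = m·N/2 = 3.231·15/2 = 24.232500
base radius r_b = r_p·cos α = 24.232500·cos 21.697° = 22.515674
roll angle φ = 20.635° = 0.36014869 rad
x = r_b·(cos φ + φ·sin φ) = 23.928885
y = r_b·(sin φ − φ·cos φ) = 0.346071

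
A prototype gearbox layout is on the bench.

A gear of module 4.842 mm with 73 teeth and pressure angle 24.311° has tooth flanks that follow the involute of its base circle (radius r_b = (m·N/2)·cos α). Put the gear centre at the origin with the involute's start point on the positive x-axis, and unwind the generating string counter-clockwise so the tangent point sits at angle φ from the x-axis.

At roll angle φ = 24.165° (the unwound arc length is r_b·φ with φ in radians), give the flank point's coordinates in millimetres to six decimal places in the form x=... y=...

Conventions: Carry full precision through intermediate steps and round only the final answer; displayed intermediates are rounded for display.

topology: single-mesh involute geometry — m = 4.842, N = 73
pitch radius r_p = m·N/2 = 4.842·73/2 = 176.733000
base radius r_b = r_p·cos α = 176.733000·cos 24.311° = 161.061070
roll angle φ = 24.165° = 0.42175881 rad
x = r_b·(cos φ + φ·sin φ) = 174.755122
y = r_b·(sin φ − φ·cos φ) = 3.956552

x=174.755122 y=3.956552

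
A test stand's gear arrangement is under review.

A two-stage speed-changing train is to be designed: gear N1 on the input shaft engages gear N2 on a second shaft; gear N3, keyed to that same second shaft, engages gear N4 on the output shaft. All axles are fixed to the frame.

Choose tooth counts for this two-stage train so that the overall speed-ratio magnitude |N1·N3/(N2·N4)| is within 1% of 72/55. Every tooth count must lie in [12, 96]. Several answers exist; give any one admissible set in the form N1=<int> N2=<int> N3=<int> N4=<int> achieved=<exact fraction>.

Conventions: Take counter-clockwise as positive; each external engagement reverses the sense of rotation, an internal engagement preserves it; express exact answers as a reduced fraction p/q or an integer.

N1=12 N2=15 N3=36 N4=22 achieved=72/55

design class (target 72/55): fixed-axis compound train
target = 72/55 in lowest terms: an exact hit needs N1·N3 = k·72 and N2·N4 = k·55 for one integer k, every count in [12, 96]; additionally prefer no 1:1 stage (N1 ≠ N2, N3 ≠ N4)
k = 1…5: no 1:1-free in-range split of k·72 and k·55 into factor pairs; take k = 6
k = 6: N1·N3 = 432 = 12·36, N2·N4 = 330 = 15·22
achieved = 12·36/(15·22) = 72/55; |achieved − target| = 0 ≤ 18/1375 ✓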